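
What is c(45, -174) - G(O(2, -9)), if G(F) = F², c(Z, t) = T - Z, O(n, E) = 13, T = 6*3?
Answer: -196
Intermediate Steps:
T = 18
c(Z, t) = 18 - Z
c(45, -174) - G(O(2, -9)) = (18 - 1*45) - 1*13² = (18 - 45) - 1*169 = -27 - 169 = -196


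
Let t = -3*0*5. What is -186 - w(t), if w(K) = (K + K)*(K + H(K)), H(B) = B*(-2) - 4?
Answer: -186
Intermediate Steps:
H(B) = -4 - 2*B (H(B) = -2*B - 4 = -4 - 2*B)
t = 0 (t = 0*5 = 0)
w(K) = 2*K*(-4 - K) (w(K) = (K + K)*(K + (-4 - 2*K)) = (2*K)*(-4 - K) = 2*K*(-4 - K))
-186 - w(t) = -186 - 2*0*(-4 - 1*0) = -186 - 2*0*(-4 + 0) = -186 - 2*0*(-4) = -186 - 1*0 = -186 + 0 = -186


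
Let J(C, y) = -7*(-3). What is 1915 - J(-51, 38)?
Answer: 1894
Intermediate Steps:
J(C, y) = 21
1915 - J(-51, 38) = 1915 - 1*21 = 1915 - 21 = 1894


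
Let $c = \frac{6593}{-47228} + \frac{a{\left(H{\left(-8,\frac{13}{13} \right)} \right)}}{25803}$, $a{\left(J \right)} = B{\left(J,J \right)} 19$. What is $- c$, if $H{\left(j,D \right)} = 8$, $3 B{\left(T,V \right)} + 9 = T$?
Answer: $\frac{511254869}{3655872252} \approx 0.13984$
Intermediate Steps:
$B{\left(T,V \right)} = -3 + \frac{T}{3}$
$a{\left(J \right)} = -57 + \frac{19 J}{3}$ ($a{\left(J \right)} = \left(-3 + \frac{J}{3}\right) 19 = -57 + \frac{19 J}{3}$)
$c = - \frac{511254869}{3655872252}$ ($c = \frac{6593}{-47228} + \frac{-57 + \frac{19}{3} \cdot 8}{25803} = 6593 \left(- \frac{1}{47228}\right) + \left(-57 + \frac{152}{3}\right) \frac{1}{25803} = - \frac{6593}{47228} - \frac{19}{77409} = - \frac{511254869}{3655872252} \approx -0.13984$)
$- c = \left(-1\right) \left(- \frac{511254869}{3655872252}\right) = \frac{511254869}{3655872252}$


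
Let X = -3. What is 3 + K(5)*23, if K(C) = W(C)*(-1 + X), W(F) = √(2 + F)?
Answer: 3 - 92*√7 ≈ -240.41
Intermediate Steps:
K(C) = -4*√(2 + C) (K(C) = √(2 + C)*(-1 - 3) = √(2 + C)*(-4) = -4*√(2 + C))
3 + K(5)*23 = 3 - 4*√(2 + 5)*23 = 3 - 4*√7*23 = 3 - 92*√7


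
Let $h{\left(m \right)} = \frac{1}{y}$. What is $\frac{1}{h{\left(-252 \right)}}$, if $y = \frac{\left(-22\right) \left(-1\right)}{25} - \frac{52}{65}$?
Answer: $\frac{2}{25} \approx 0.08$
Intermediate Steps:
$y = \frac{2}{25}$ ($y = 22 \cdot \frac{1}{25} - \frac{4}{5} = \frac{22}{25} - \frac{4}{5} = \frac{2}{25} \approx 0.08$)
$h{\left(m \right)} = \frac{25}{2}$ ($h{\left(m \right)} = \frac{1}{\frac{2}{25}} = \frac{25}{2}$)
$\frac{1}{h{\left(-252 \right)}} = \frac{1}{\frac{25}{2}} = \frac{2}{25}$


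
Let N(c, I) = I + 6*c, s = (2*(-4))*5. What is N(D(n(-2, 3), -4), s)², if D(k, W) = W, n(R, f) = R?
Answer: 4096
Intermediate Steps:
s = -40 (s = -8*5 = -40)
N(D(n(-2, 3), -4), s)² = (-40 + 6*(-4))² = (-40 - 24)² = (-64)² = 4096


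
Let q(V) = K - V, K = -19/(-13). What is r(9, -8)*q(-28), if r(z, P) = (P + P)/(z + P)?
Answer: -6128/13 ≈ -471.38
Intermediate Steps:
K = 19/13 (K = -19*(-1/13) = 19/13 ≈ 1.4615)
q(V) = 19/13 - V
r(z, P) = 2*P/(P + z) (r(z, P) = (2*P)/(P + z) = 2*P/(P + z))
r(9, -8)*q(-28) = (2*(-8)/(-8 + 9))*(19/13 - 1*(-28)) = (2*(-8)/1)*(19/13 + 28) = (2*(-8)*1)*(383/13) = -16*383/13 = -6128/13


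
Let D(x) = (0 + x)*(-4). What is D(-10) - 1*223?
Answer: -183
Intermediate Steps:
D(x) = -4*x (D(x) = x*(-4) = -4*x)
D(-10) - 1*223 = -4*(-10) - 1*223 = 40 - 223 = -183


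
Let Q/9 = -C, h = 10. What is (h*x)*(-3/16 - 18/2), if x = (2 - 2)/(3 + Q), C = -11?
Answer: 0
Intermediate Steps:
Q = 99 (Q = 9*(-1*(-11)) = 9*11 = 99)
x = 0 (x = (2 - 2)/(3 + 99) = 0/102 = (1/102)*0 = 0)
(h*x)*(-3/16 - 18/2) = (10*0)*(-3/16 - 18/2) = 0*(-3*1/16 - 18*1/2) = 0*(-3/16 - 9) = 0*(-147/16) = 0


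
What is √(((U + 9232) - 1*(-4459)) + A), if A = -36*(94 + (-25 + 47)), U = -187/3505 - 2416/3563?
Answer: 4*√92739150438639635/12488315 ≈ 97.541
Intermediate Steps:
U = -9134361/12488315 (U = -187*1/3505 - 2416*1/3563 = -187/3505 - 2416/3563 = -9134361/12488315 ≈ -0.73143)
A = -4176 (A = -36*(94 + 22) = -36*116 = -4176)
√(((U + 9232) - 1*(-4459)) + A) = √(((-9134361/12488315 + 9232) - 1*(-4459)) - 4176) = √((115282989719/12488315 + 4459) - 4176) = √(170968386304/12488315 - 4176) = √(118817182864/12488315) = 4*√92739150438639635/12488315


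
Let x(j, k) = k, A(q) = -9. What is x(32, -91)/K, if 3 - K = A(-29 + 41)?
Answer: -91/12 ≈ -7.5833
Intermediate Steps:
K = 12 (K = 3 - 1*(-9) = 3 + 9 = 12)
x(32, -91)/K = -91/12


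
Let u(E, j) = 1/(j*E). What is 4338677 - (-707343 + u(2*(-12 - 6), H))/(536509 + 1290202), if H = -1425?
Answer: 406578648055796999/93710274300 ≈ 4.3387e+6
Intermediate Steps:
u(E, j) = 1/(E*j)
4338677 - (-707343 + u(2*(-12 - 6), H))/(536509 + 1290202) = 4338677 - (-707343 + 1/((2*(-12 - 6))*(-1425)))/(536509 + 1290202) = 4338677 - (-707343 - 1/1425/(2*(-18)))/1826711 = 4338677 - (-707343 - 1/1425/(-36))/1826711 = 4338677 - (-707343 - 1/36*(-1/1425))/1826711 = 4338677 - (-707343 + 1/51300)/1826711 = 4338677 - (-36286695899)/(51300*1826711) = 4338677 - 1*(-36286695899/93710274300) = 4338677 + 36286695899/93710274300 = 406578648055796999/93710274300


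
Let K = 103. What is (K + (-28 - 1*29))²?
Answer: 2116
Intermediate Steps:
(K + (-28 - 1*29))² = (103 + (-28 - 1*29))² = (103 + (-28 - 29))² = (103 - 57)² = 46² = 2116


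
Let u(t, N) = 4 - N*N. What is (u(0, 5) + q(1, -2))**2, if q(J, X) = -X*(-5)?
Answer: 961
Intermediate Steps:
q(J, X) = 5*X (q(J, X) = -(-5)*X = 5*X)
u(t, N) = 4 - N**2
(u(0, 5) + q(1, -2))**2 = ((4 - 1*5**2) + 5*(-2))**2 = ((4 - 1*25) - 10)**2 = ((4 - 25) - 10)**2 = (-21 - 10)**2 = (-31)**2 = 961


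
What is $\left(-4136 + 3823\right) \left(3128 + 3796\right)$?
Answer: $-2167212$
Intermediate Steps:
$\left(-4136 + 3823\right) \left(3128 + 3796\right) = \left(-313\right) 6924 = -2167212$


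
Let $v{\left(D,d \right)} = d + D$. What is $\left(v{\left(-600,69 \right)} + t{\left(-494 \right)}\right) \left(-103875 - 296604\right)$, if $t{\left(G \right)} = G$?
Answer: $410490975$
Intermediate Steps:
$v{\left(D,d \right)} = D + d$
$\left(v{\left(-600,69 \right)} + t{\left(-494 \right)}\right) \left(-103875 - 296604\right) = \left(\left(-600 + 69\right) - 494\right) \left(-103875 - 296604\right) = \left(-531 - 494\right) \left(-103875 - 296604\right) = \left(-1025\right) \left(-400479\right) = 410490975$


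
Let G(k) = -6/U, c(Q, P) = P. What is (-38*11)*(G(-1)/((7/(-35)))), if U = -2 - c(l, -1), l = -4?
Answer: 12540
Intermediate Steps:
U = -1 (U = -2 - 1*(-1) = -2 + 1 = -1)
G(k) = 6 (G(k) = -6/(-1) = -6*(-1) = 6)
(-38*11)*(G(-1)/((7/(-35)))) = (-38*11)*(6/((7/(-35)))) = -2508/(7*(-1/35)) = -2508/(-⅕) = -2508*(-5) = -418*(-30) = 12540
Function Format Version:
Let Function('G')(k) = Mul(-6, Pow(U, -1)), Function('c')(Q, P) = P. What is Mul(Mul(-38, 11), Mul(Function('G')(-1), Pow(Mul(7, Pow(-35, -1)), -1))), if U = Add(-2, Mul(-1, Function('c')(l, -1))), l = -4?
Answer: 12540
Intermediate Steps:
U = -1 (U = Add(-2, Mul(-1, -1)) = Add(-2, 1) = -1)
Function('G')(k) = 6 (Function('G')(k) = Mul(-6, Pow(-1, -1)) = Mul(-6, -1) = 6)
Mul(Mul(-38, 11), Mul(Function('G')(-1), Pow(Mul(7, Pow(-35, -1)), -1))) = Mul(Mul(-38, 11), Mul(6, Pow(Mul(7, Pow(-35, -1)), -1))) = Mul(-418, Mul(6, Pow(Mul(7, Rational(-1, 35)), -1))) = Mul(-418, Mul(6, Pow(Rational(-1, 5), -1))) = Mul(-418, Mul(6, -5)) = Mul(-418, -30) = 12540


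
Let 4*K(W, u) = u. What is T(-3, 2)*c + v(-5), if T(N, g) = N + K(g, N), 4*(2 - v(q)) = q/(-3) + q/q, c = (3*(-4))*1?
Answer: 139/3 ≈ 46.333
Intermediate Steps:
K(W, u) = u/4
c = -12 (c = -12*1 = -12)
v(q) = 7/4 + q/12 (v(q) = 2 - (q/(-3) + q/q)/4 = 2 - (q*(-⅓) + 1)/4 = 2 - (-q/3 + 1)/4 = 2 - (1 - q/3)/4 = 2 + (-¼ + q/12) = 7/4 + q/12)
T(N, g) = 5*N/4 (T(N, g) = N + N/4 = 5*N/4)
T(-3, 2)*c + v(-5) = ((5/4)*(-3))*(-12) + (7/4 + (1/12)*(-5)) = -15/4*(-12) + (7/4 - 5/12) = 45 + 4/3 = 139/3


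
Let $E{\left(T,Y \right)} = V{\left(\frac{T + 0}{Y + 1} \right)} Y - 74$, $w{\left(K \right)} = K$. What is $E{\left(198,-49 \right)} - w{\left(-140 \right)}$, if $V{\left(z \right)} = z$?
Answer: $\frac{2145}{8} \approx 268.13$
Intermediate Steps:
$E{\left(T,Y \right)} = -74 + \frac{T Y}{1 + Y}$ ($E{\left(T,Y \right)} = \frac{T + 0}{Y + 1} Y - 74 = \frac{T}{1 + Y} Y - 74 = \frac{T Y}{1 + Y} - 74 = -74 + \frac{T Y}{1 + Y}$)
$E{\left(198,-49 \right)} - w{\left(-140 \right)} = \frac{-74 - -3626 + 198 \left(-49\right)}{1 - 49} - -140 = \frac{-74 + 3626 - 9702}{-48} + 140 = \left(- \frac{1}{48}\right) \left(-6150\right) + 140 = \frac{1025}{8} + 140 = \frac{2145}{8}$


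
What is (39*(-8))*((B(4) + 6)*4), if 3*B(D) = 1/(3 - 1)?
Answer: -7696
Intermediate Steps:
B(D) = ⅙ (B(D) = 1/(3*(3 - 1)) = (⅓)/2 = (⅓)*(½) = ⅙)
(39*(-8))*((B(4) + 6)*4) = (39*(-8))*((⅙ + 6)*4) = -1924*4 = -312*74/3 = -7696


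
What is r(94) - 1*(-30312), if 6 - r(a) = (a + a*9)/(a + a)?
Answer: 30313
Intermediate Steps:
r(a) = 1 (r(a) = 6 - (a + a*9)/(a + a) = 6 - (a + 9*a)/(2*a) = 6 - 10*a*1/(2*a) = 6 - 1*5 = 6 - 5 = 1)
r(94) - 1*(-30312) = 1 - 1*(-30312) = 1 + 30312 = 30313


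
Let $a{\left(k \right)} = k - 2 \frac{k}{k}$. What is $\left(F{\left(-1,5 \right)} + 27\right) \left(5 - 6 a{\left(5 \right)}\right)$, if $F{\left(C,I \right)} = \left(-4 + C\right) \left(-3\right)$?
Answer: $-546$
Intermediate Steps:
$a{\left(k \right)} = -2 + k$ ($a{\left(k \right)} = k - 2 = -2 + k$)
$F{\left(C,I \right)} = 12 - 3 C$
$\left(F{\left(-1,5 \right)} + 27\right) \left(5 - 6 a{\left(5 \right)}\right) = \left(\left(12 - -3\right) + 27\right) \left(5 - 6 \left(-2 + 5\right)\right) = \left(\left(12 + 3\right) + 27\right) \left(5 - 18\right) = \left(15 + 27\right) \left(5 - 18\right) = 42 \left(-13\right) = -546$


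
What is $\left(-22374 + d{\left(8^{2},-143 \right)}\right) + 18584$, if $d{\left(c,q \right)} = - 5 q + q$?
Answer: $-3218$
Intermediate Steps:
$d{\left(c,q \right)} = - 4 q$
$\left(-22374 + d{\left(8^{2},-143 \right)}\right) + 18584 = \left(-22374 - -572\right) + 18584 = \left(-22374 + 572\right) + 18584 = -21802 + 18584 = -3218$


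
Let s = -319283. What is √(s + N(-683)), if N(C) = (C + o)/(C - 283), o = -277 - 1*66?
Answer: 26*I*√12242762/161 ≈ 565.05*I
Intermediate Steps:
o = -343 (o = -277 - 66 = -343)
N(C) = (-343 + C)/(-283 + C) (N(C) = (C - 343)/(C - 283) = (-343 + C)/(-283 + C))
√(s + N(-683)) = √(-319283 + (-343 - 683)/(-283 - 683)) = √(-319283 - 1026/(-966)) = √(-319283 - 1/966*(-1026)) = √(-319283 + 171/161) = √(-51404392/161) = 26*I*√12242762/161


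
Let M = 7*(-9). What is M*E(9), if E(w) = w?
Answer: -567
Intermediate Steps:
M = -63
M*E(9) = -63*9 = -567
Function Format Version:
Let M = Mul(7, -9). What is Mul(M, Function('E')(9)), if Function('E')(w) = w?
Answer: -567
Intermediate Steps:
M = -63
Mul(M, Function('E')(9)) = Mul(-63, 9) = -567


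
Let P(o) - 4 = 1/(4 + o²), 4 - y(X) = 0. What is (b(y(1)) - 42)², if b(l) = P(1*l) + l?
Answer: 461041/400 ≈ 1152.6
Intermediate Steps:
y(X) = 4 (y(X) = 4 - 1*0 = 4 + 0 = 4)
P(o) = 4 + 1/(4 + o²)
b(l) = l + (17 + 4*l²)/(4 + l²) (b(l) = (17 + 4*(1*l)²)/(4 + (1*l)²) + l = (17 + 4*l²)/(4 + l²) + l = l + (17 + 4*l²)/(4 + l²))
(b(y(1)) - 42)² = ((17 + 4*4² + 4*(4 + 4²))/(4 + 4²) - 42)² = ((17 + 4*16 + 4*(4 + 16))/(4 + 16) - 42)² = ((17 + 64 + 4*20)/20 - 42)² = ((17 + 64 + 80)/20 - 42)² = ((1/20)*161 - 42)² = (161/20 - 42)² = (-679/20)² = 461041/400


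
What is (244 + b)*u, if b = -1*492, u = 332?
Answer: -82336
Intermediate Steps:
b = -492
(244 + b)*u = (244 - 492)*332 = -248*332 = -82336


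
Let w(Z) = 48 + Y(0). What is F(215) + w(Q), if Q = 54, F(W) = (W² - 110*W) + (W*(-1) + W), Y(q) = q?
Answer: 22623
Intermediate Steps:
F(W) = W² - 110*W (F(W) = (W² - 110*W) + (-W + W) = (W² - 110*W) + 0 = W² - 110*W)
w(Z) = 48 (w(Z) = 48 + 0 = 48)
F(215) + w(Q) = 215*(-110 + 215) + 48 = 215*105 + 48 = 22575 + 48 = 22623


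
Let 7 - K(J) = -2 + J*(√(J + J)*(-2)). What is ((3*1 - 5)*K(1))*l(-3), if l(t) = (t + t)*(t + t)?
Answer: -648 - 144*√2 ≈ -851.65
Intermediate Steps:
l(t) = 4*t² (l(t) = (2*t)*(2*t) = 4*t²)
K(J) = 9 + 2*√2*J^(3/2) (K(J) = 7 - (-2 + J*(√(J + J)*(-2))) = 7 - (-2 + J*(√(2*J)*(-2))) = 7 - (-2 + J*((√2*√J)*(-2))) = 7 - (-2 + J*(-2*√2*√J)) = 7 - (-2 - 2*√2*J^(3/2)) = 7 + (2 + 2*√2*J^(3/2)) = 9 + 2*√2*J^(3/2))
((3*1 - 5)*K(1))*l(-3) = ((3*1 - 5)*(9 + 2*√2*1^(3/2)))*(4*(-3)²) = ((3 - 5)*(9 + 2*√2*1))*(4*9) = -2*(9 + 2*√2)*36 = (-18 - 4*√2)*36 = -648 - 144*√2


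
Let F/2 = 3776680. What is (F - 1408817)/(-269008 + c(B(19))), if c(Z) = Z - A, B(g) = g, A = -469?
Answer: -6144543/268520 ≈ -22.883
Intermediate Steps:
F = 7553360 (F = 2*3776680 = 7553360)
c(Z) = 469 + Z (c(Z) = Z - 1*(-469) = Z + 469 = 469 + Z)
(F - 1408817)/(-269008 + c(B(19))) = (7553360 - 1408817)/(-269008 + (469 + 19)) = 6144543/(-269008 + 488) = 6144543/(-268520) = 6144543*(-1/268520) = -6144543/268520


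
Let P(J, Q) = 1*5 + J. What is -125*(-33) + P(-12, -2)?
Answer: 4118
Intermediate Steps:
P(J, Q) = 5 + J
-125*(-33) + P(-12, -2) = -125*(-33) + (5 - 12) = 4125 - 7 = 4118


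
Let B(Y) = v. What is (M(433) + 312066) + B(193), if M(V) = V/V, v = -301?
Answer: 311766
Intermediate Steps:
M(V) = 1
B(Y) = -301
(M(433) + 312066) + B(193) = (1 + 312066) - 301 = 312067 - 301 = 311766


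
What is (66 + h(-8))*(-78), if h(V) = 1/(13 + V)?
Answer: -25818/5 ≈ -5163.6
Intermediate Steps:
(66 + h(-8))*(-78) = (66 + 1/(13 - 8))*(-78) = (66 + 1/5)*(-78) = (66 + ⅕)*(-78) = (331/5)*(-78) = -25818/5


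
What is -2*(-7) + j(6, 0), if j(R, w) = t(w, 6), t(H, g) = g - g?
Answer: 14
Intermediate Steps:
t(H, g) = 0
j(R, w) = 0
-2*(-7) + j(6, 0) = -2*(-7) + 0 = 14 + 0 = 14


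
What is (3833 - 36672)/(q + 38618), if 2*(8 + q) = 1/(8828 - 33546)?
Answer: -1623428804/1908723959 ≈ -0.85053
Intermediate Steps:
q = -395489/49436 (q = -8 + 1/(2*(8828 - 33546)) = -8 + (½)/(-24718) = -8 + (½)*(-1/24718) = -8 - 1/49436 = -395489/49436 ≈ -8.0000)
(3833 - 36672)/(q + 38618) = (3833 - 36672)/(-395489/49436 + 38618) = -32839/1908723959/49436 = -32839*49436/1908723959 = -1623428804/1908723959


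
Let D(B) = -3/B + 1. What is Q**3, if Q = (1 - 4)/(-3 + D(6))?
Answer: 216/125 ≈ 1.7280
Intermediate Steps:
D(B) = 1 - 3/B
Q = 6/5 (Q = (1 - 4)/(-3 + (-3 + 6)/6) = -3/(-3 + (1/6)*3) = -3/(-3 + 1/2) = -3/(-5/2) = -3*(-2/5) = 6/5 ≈ 1.2000)
Q**3 = (6/5)**3 = 216/125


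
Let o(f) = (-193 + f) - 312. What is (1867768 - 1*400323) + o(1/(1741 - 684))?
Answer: 1550555581/1057 ≈ 1.4669e+6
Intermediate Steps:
o(f) = -505 + f
(1867768 - 1*400323) + o(1/(1741 - 684)) = (1867768 - 1*400323) + (-505 + 1/(1741 - 684)) = (1867768 - 400323) + (-505 + 1/1057) = 1467445 + (-505 + 1/1057) = 1467445 - 533784/1057 = 1550555581/1057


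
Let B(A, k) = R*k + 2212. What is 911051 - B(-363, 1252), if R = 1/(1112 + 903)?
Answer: 1831309333/2015 ≈ 9.0884e+5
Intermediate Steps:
R = 1/2015 ≈ 0.00049628
B(A, k) = 2212 + k/2015 (B(A, k) = k/2015 + 2212 = 2212 + k/2015)
911051 - B(-363, 1252) = 911051 - (2212 + (1/2015)*1252) = 911051 - (2212 + 1252/2015) = 911051 - 1*4458432/2015 = 911051 - 4458432/2015 = 1831309333/2015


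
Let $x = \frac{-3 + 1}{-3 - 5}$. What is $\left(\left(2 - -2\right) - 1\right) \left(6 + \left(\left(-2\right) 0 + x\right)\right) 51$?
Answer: $\frac{3825}{4} \approx 956.25$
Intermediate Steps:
$x = \frac{1}{4}$ ($x = - \frac{2}{-8} = \left(-2\right) \left(- \frac{1}{8}\right) = \frac{1}{4} \approx 0.25$)
$\left(\left(2 - -2\right) - 1\right) \left(6 + \left(\left(-2\right) 0 + x\right)\right) 51 = \left(\left(2 - -2\right) - 1\right) \left(6 + \left(\left(-2\right) 0 + \frac{1}{4}\right)\right) 51 = \left(\left(2 + 2\right) - 1\right) \left(6 + \left(0 + \frac{1}{4}\right)\right) 51 = \left(4 - 1\right) \left(6 + \frac{1}{4}\right) 51 = 3 \cdot \frac{25}{4} \cdot 51 = \frac{75}{4} \cdot 51 = \frac{3825}{4}$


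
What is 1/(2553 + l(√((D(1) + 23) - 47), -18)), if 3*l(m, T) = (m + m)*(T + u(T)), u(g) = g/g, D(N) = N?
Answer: 999/2551603 + 102*I*√23/58686869 ≈ 0.00039152 + 8.3353e-6*I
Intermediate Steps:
u(g) = 1
l(m, T) = 2*m*(1 + T)/3 (l(m, T) = ((m + m)*(T + 1))/3 = ((2*m)*(1 + T))/3 = (2*m*(1 + T))/3 = 2*m*(1 + T)/3)
1/(2553 + l(√((D(1) + 23) - 47), -18)) = 1/(2553 + 2*√((1 + 23) - 47)*(1 - 18)/3) = 1/(2553 + (⅔)*√(24 - 47)*(-17)) = 1/(2553 + (⅔)*√(-23)*(-17)) = 1/(2553 + (⅔)*(I*√23)*(-17)) = 1/(2553 - 34*I*√23/3)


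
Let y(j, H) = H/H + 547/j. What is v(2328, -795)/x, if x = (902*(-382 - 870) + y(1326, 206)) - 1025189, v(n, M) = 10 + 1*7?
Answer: -22542/2856855845 ≈ -7.8905e-6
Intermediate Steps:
y(j, H) = 1 + 547/j
v(n, M) = 17 (v(n, M) = 10 + 7 = 17)
x = -2856855845/1326 (x = (902*(-382 - 870) + (547 + 1326)/1326) - 1025189 = (902*(-1252) + (1/1326)*1873) - 1025189 = (-1129304 + 1873/1326) - 1025189 = -1497455231/1326 - 1025189 = -2856855845/1326 ≈ -2.1545e+6)
v(2328, -795)/x = 17/(-2856855845/1326) = 17*(-1326/2856855845) = -22542/2856855845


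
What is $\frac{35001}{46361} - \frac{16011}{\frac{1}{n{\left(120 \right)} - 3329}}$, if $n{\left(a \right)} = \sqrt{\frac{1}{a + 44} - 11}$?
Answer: $\frac{2471070032460}{46361} - \frac{16011 i \sqrt{73923}}{82} \approx 5.3301 \cdot 10^{7} - 53088.0 i$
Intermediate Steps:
$n{\left(a \right)} = \sqrt{-11 + \frac{1}{44 + a}}$ ($n{\left(a \right)} = \sqrt{\frac{1}{44 + a} - 11} = \sqrt{-11 + \frac{1}{44 + a}}$)
$\frac{35001}{46361} - \frac{16011}{\frac{1}{n{\left(120 \right)} - 3329}} = \frac{35001}{46361} - \frac{16011}{\frac{1}{\sqrt{\frac{-483 - 1320}{44 + 120}} - 3329}} = 35001 \cdot \frac{1}{46361} - \frac{16011}{\frac{1}{\sqrt{\frac{-483 - 1320}{164}} + \left(-11318 + 7989\right)}} = \frac{35001}{46361} - \frac{16011}{\frac{1}{\sqrt{\frac{1}{164} \left(-1803\right)} - 3329}} = \frac{35001}{46361} - \frac{16011}{\frac{1}{\sqrt{- \frac{1803}{164}} - 3329}} = \frac{35001}{46361} - \frac{16011}{\frac{1}{\frac{i \sqrt{73923}}{82} - 3329}} = \frac{35001}{46361} - \frac{16011}{\frac{1}{-3329 + \frac{i \sqrt{73923}}{82}}} = \frac{35001}{46361} - 16011 \left(-3329 + \frac{i \sqrt{73923}}{82}\right) = \frac{35001}{46361} + \left(53300619 - \frac{16011 i \sqrt{73923}}{82}\right) = \frac{2471070032460}{46361} - \frac{16011 i \sqrt{73923}}{82}$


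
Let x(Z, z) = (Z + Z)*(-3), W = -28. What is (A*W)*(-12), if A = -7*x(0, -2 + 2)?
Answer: 0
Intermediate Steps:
x(Z, z) = -6*Z (x(Z, z) = (2*Z)*(-3) = -6*Z)
A = 0 (A = -(-42)*0 = -7*0 = 0)
(A*W)*(-12) = (0*(-28))*(-12) = 0*(-12) = 0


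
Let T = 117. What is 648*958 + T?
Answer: 620901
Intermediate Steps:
648*958 + T = 648*958 + 117 = 620784 + 117 = 620901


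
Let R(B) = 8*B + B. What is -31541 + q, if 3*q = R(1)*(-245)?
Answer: -32276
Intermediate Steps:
R(B) = 9*B
q = -735 (q = ((9*1)*(-245))/3 = (9*(-245))/3 = (⅓)*(-2205) = -735)
-31541 + q = -31541 - 735 = -32276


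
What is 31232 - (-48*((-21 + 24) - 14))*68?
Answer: -4672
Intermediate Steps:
31232 - (-48*((-21 + 24) - 14))*68 = 31232 - (-48*(3 - 14))*68 = 31232 - (-48*(-11))*68 = 31232 - 528*68 = 31232 - 1*35904 = 31232 - 35904 = -4672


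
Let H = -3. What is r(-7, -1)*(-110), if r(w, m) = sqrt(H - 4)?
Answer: -110*I*sqrt(7) ≈ -291.03*I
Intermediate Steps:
r(w, m) = I*sqrt(7) (r(w, m) = sqrt(-3 - 4) = sqrt(-7) = I*sqrt(7))
r(-7, -1)*(-110) = (I*sqrt(7))*(-110) = -110*I*sqrt(7)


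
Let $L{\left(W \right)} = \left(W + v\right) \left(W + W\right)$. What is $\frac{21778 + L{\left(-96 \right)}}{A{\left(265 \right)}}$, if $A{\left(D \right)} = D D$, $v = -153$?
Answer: $\frac{69586}{70225} \approx 0.9909$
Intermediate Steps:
$A{\left(D \right)} = D^{2}$
$L{\left(W \right)} = 2 W \left(-153 + W\right)$ ($L{\left(W \right)} = \left(W - 153\right) \left(W + W\right) = \left(-153 + W\right) 2 W = 2 W \left(-153 + W\right)$)
$\frac{21778 + L{\left(-96 \right)}}{A{\left(265 \right)}} = \frac{21778 + 2 \left(-96\right) \left(-153 - 96\right)}{265^{2}} = \frac{21778 + 2 \left(-96\right) \left(-249\right)}{70225} = \left(21778 + 47808\right) \frac{1}{70225} = 69586 \cdot \frac{1}{70225} = \frac{69586}{70225}$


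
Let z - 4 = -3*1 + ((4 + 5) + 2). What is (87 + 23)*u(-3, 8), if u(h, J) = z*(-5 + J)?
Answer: 3960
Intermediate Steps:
z = 12 (z = 4 + (-3*1 + ((4 + 5) + 2)) = 4 + (-3 + (9 + 2)) = 4 + (-3 + 11) = 4 + 8 = 12)
u(h, J) = -60 + 12*J (u(h, J) = 12*(-5 + J) = -60 + 12*J)
(87 + 23)*u(-3, 8) = (87 + 23)*(-60 + 12*8) = 110*(-60 + 96) = 110*36 = 3960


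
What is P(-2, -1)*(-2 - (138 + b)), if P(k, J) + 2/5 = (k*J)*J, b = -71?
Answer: 828/5 ≈ 165.60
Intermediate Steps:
P(k, J) = -⅖ + k*J² (P(k, J) = -⅖ + (k*J)*J = -⅖ + (J*k)*J = -⅖ + k*J²)
P(-2, -1)*(-2 - (138 + b)) = (-⅖ - 2*(-1)²)*(-2 - (138 - 71)) = (-⅖ - 2*1)*(-2 - 1*67) = (-⅖ - 2)*(-2 - 67) = -12/5*(-69) = 828/5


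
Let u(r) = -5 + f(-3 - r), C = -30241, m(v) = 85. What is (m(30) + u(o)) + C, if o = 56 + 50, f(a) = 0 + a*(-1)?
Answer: -30052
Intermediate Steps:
f(a) = -a (f(a) = 0 - a = -a)
o = 106
u(r) = -2 + r (u(r) = -5 - (-3 - r) = -5 + (3 + r) = -2 + r)
(m(30) + u(o)) + C = (85 + (-2 + 106)) - 30241 = (85 + 104) - 30241 = 189 - 30241 = -30052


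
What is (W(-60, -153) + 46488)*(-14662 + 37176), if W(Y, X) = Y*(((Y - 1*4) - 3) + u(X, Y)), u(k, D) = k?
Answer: 1343815632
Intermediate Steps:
W(Y, X) = Y*(-7 + X + Y) (W(Y, X) = Y*(((Y - 1*4) - 3) + X) = Y*(((Y - 4) - 3) + X) = Y*(((-4 + Y) - 3) + X) = Y*((-7 + Y) + X) = Y*(-7 + X + Y))
(W(-60, -153) + 46488)*(-14662 + 37176) = (-60*(-7 - 153 - 60) + 46488)*(-14662 + 37176) = (-60*(-220) + 46488)*22514 = (13200 + 46488)*22514 = 59688*22514 = 1343815632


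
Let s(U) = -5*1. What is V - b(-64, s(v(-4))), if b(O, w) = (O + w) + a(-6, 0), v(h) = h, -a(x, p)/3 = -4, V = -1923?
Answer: -1866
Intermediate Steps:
a(x, p) = 12 (a(x, p) = -3*(-4) = 12)
s(U) = -5
b(O, w) = 12 + O + w (b(O, w) = (O + w) + 12 = 12 + O + w)
V - b(-64, s(v(-4))) = -1923 - (12 - 64 - 5) = -1923 - 1*(-57) = -1923 + 57 = -1866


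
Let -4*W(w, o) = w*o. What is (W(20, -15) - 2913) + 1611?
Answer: -1227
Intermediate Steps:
W(w, o) = -o*w/4 (W(w, o) = -w*o/4 = -o*w/4)
(W(20, -15) - 2913) + 1611 = (-¼*(-15)*20 - 2913) + 1611 = (75 - 2913) + 1611 = -2838 + 1611 = -1227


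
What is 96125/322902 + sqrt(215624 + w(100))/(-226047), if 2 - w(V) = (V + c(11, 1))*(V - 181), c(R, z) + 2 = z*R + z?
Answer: 96125/322902 - 2*sqrt(56134)/226047 ≈ 0.29559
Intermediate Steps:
c(R, z) = -2 + z + R*z (c(R, z) = -2 + (z*R + z) = -2 + (R*z + z) = -2 + (z + R*z) = -2 + z + R*z)
w(V) = 2 - (-181 + V)*(10 + V) (w(V) = 2 - (V + (-2 + 1 + 11*1))*(V - 181) = 2 - (V + (-2 + 1 + 11))*(-181 + V) = 2 - (V + 10)*(-181 + V) = 2 - (10 + V)*(-181 + V) = 2 - (-181 + V)*(10 + V))
96125/322902 + sqrt(215624 + w(100))/(-226047) = 96125/322902 + sqrt(215624 + (1812 - 1*100**2 + 171*100))/(-226047) = 96125*(1/322902) + sqrt(215624 + (1812 - 1*10000 + 17100))*(-1/226047) = 96125/322902 + sqrt(215624 + (1812 - 10000 + 17100))*(-1/226047) = 96125/322902 + sqrt(215624 + 8912)*(-1/226047) = 96125/322902 + sqrt(224536)*(-1/226047) = 96125/322902 + (2*sqrt(56134))*(-1/226047) = 96125/322902 - 2*sqrt(56134)/226047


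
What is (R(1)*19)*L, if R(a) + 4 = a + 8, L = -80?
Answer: -7600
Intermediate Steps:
R(a) = 4 + a (R(a) = -4 + (a + 8) = -4 + (8 + a) = 4 + a)
(R(1)*19)*L = ((4 + 1)*19)*(-80) = (5*19)*(-80) = 95*(-80) = -7600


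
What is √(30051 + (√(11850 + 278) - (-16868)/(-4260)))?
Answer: √(34080104370 + 4536900*√758)/1065 ≈ 173.66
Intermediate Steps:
√(30051 + (√(11850 + 278) - (-16868)/(-4260))) = √(30051 + (√12128 - (-16868)*(-1)/4260)) = √(30051 + (4*√758 - 1*4217/1065)) = √(30051 + (4*√758 - 4217/1065)) = √(30051 + (-4217/1065 + 4*√758)) = √(32000098/1065 + 4*√758)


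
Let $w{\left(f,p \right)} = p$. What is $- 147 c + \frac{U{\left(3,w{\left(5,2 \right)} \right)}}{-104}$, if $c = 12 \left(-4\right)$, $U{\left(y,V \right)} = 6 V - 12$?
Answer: $7056$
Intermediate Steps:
$U{\left(y,V \right)} = -12 + 6 V$
$c = -48$
$- 147 c + \frac{U{\left(3,w{\left(5,2 \right)} \right)}}{-104} = \left(-147\right) \left(-48\right) + \frac{-12 + 6 \cdot 2}{-104} = 7056 + \left(-12 + 12\right) \left(- \frac{1}{104}\right) = 7056 + 0 \left(- \frac{1}{104}\right) = 7056 + 0 = 7056$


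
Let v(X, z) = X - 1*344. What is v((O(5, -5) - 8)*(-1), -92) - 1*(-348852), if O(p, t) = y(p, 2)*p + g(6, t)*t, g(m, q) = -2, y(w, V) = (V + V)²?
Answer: 348426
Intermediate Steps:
y(w, V) = 4*V² (y(w, V) = (2*V)² = 4*V²)
O(p, t) = -2*t + 16*p (O(p, t) = (4*2²)*p - 2*t = (4*4)*p - 2*t = 16*p - 2*t = -2*t + 16*p)
v(X, z) = -344 + X (v(X, z) = X - 344 = -344 + X)
v((O(5, -5) - 8)*(-1), -92) - 1*(-348852) = (-344 + ((-2*(-5) + 16*5) - 8)*(-1)) - 1*(-348852) = (-344 + ((10 + 80) - 8)*(-1)) + 348852 = (-344 + (90 - 8)*(-1)) + 348852 = (-344 + 82*(-1)) + 348852 = (-344 - 82) + 348852 = -426 + 348852 = 348426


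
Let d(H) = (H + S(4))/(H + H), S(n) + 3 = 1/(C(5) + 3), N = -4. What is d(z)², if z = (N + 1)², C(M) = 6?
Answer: 3025/26244 ≈ 0.11526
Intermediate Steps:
S(n) = -26/9 (S(n) = -3 + 1/(6 + 3) = -3 + 1/9 = -3 + ⅑ = -26/9)
z = 9 (z = (-4 + 1)² = (-3)² = 9)
d(H) = (-26/9 + H)/(2*H) (d(H) = (H - 26/9)/(H + H) = (-26/9 + H)/((2*H)) = (-26/9 + H)*(1/(2*H)) = (-26/9 + H)/(2*H))
d(z)² = ((1/18)*(-26 + 9*9)/9)² = ((1/18)*(⅑)*(-26 + 81))² = ((1/18)*(⅑)*55)² = (55/162)² = 3025/26244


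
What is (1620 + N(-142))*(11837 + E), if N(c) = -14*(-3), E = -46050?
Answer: -56862006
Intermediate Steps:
N(c) = 42
(1620 + N(-142))*(11837 + E) = (1620 + 42)*(11837 - 46050) = 1662*(-34213) = -56862006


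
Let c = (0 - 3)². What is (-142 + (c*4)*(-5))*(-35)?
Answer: 11270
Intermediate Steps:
c = 9 (c = (-3)² = 9)
(-142 + (c*4)*(-5))*(-35) = (-142 + (9*4)*(-5))*(-35) = (-142 + 36*(-5))*(-35) = (-142 - 180)*(-35) = -322*(-35) = 11270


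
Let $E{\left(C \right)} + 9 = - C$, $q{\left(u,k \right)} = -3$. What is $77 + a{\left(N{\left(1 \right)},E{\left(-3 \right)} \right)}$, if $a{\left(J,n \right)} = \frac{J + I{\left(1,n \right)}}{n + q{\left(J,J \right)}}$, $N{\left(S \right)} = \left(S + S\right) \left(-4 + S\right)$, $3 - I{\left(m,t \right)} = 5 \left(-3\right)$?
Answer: $\frac{227}{3} \approx 75.667$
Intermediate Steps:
$I{\left(m,t \right)} = 18$ ($I{\left(m,t \right)} = 3 - 5 \left(-3\right) = 3 - -15 = 3 + 15 = 18$)
$E{\left(C \right)} = -9 - C$
$N{\left(S \right)} = 2 S \left(-4 + S\right)$
$a{\left(J,n \right)} = \frac{18 + J}{-3 + n}$ ($a{\left(J,n \right)} = \frac{J + 18}{n - 3} = \frac{18 + J}{-3 + n}$)
$77 + a{\left(N{\left(1 \right)},E{\left(-3 \right)} \right)} = 77 + \frac{18 + 2 \cdot 1 \left(-4 + 1\right)}{-3 - 6} = 77 + \frac{18 + 2 \cdot 1 \left(-3\right)}{-3 + \left(-9 + 3\right)} = 77 + \frac{18 - 6}{-3 - 6} = 77 + \frac{1}{-9} \cdot 12 = 77 - \frac{4}{3} = \frac{227}{3}$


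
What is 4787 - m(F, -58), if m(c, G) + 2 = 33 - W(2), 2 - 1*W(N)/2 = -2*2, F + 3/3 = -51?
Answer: 4768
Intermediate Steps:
F = -52 (F = -1 - 51 = -52)
W(N) = 12 (W(N) = 4 - (-4)*2 = 4 - 2*(-4) = 4 + 8 = 12)
m(c, G) = 19 (m(c, G) = -2 + (33 - 1*12) = -2 + (33 - 12) = -2 + 21 = 19)
4787 - m(F, -58) = 4787 - 1*19 = 4787 - 19 = 4768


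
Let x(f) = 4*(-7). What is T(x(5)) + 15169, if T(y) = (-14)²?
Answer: 15365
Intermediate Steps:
x(f) = -28
T(y) = 196
T(x(5)) + 15169 = 196 + 15169 = 15365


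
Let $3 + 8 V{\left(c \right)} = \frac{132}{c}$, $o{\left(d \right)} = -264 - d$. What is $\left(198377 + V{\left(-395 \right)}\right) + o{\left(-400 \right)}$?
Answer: $\frac{627299763}{3160} \approx 1.9851 \cdot 10^{5}$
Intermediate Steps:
$V{\left(c \right)} = - \frac{3}{8} + \frac{33}{2 c}$ ($V{\left(c \right)} = - \frac{3}{8} + \frac{132 \frac{1}{c}}{8} = - \frac{3}{8} + \frac{33}{2 c}$)
$\left(198377 + V{\left(-395 \right)}\right) + o{\left(-400 \right)} = \left(198377 + \frac{3 \left(44 - -395\right)}{8 \left(-395\right)}\right) - -136 = \left(198377 + \frac{3}{8} \left(- \frac{1}{395}\right) \left(44 + 395\right)\right) + \left(-264 + 400\right) = \left(198377 + \frac{3}{8} \left(- \frac{1}{395}\right) 439\right) + 136 = \left(198377 - \frac{1317}{3160}\right) + 136 = \frac{626870003}{3160} + 136 = \frac{627299763}{3160}$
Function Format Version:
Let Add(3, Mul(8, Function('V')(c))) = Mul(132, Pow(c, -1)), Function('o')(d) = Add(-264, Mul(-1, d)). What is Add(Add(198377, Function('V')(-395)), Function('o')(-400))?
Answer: Rational(627299763, 3160) ≈ 1.9851e+5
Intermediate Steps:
Function('V')(c) = Add(Rational(-3, 8), Mul(Rational(33, 2), Pow(c, -1))) (Function('V')(c) = Add(Rational(-3, 8), Mul(Rational(1, 8), Mul(132, Pow(c, -1)))) = Add(Rational(-3, 8), Mul(Rational(33, 2), Pow(c, -1))))
Add(Add(198377, Function('V')(-395)), Function('o')(-400)) = Add(Add(198377, Mul(Rational(3, 8), Pow(-395, -1), Add(44, Mul(-1, -395)))), Add(-264, Mul(-1, -400))) = Add(Add(198377, Mul(Rational(3, 8), Rational(-1, 395), Add(44, 395))), Add(-264, 400)) = Add(Add(198377, Mul(Rational(3, 8), Rational(-1, 395), 439)), 136) = Add(Add(198377, Rational(-1317, 3160)), 136) = Add(Rational(626870003, 3160), 136) = Rational(627299763, 3160)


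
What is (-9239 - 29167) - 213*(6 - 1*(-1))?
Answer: -39897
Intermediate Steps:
(-9239 - 29167) - 213*(6 - 1*(-1)) = -38406 - 213*(6 + 1) = -38406 - 213*7 = -38406 - 1491 = -39897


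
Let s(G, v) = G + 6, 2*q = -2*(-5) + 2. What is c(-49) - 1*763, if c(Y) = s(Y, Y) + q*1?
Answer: -800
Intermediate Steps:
q = 6 (q = (-2*(-5) + 2)/2 = (10 + 2)/2 = (1/2)*12 = 6)
s(G, v) = 6 + G
c(Y) = 12 + Y (c(Y) = (6 + Y) + 6*1 = (6 + Y) + 6 = 12 + Y)
c(-49) - 1*763 = (12 - 49) - 1*763 = -37 - 763 = -800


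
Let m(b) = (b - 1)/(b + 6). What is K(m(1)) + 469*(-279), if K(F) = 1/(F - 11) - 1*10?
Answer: -1439472/11 ≈ -1.3086e+5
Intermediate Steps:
m(b) = (-1 + b)/(6 + b)
K(F) = -10 + 1/(-11 + F) (K(F) = 1/(-11 + F) - 10 = -10 + 1/(-11 + F))
K(m(1)) + 469*(-279) = (111 - 10*(-1 + 1)/(6 + 1))/(-11 + (-1 + 1)/(6 + 1)) + 469*(-279) = (111 - 10*0/7)/(-11 + 0/7) - 130851 = (111 - 10*0/7)/(-11 + (1/7)*0) - 130851 = (111 - 10*0)/(-11 + 0) - 130851 = (111 + 0)/(-11) - 130851 = -1/11*111 - 130851 = -111/11 - 130851 = -1439472/11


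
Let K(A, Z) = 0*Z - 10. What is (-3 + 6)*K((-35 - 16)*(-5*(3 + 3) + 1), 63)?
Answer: -30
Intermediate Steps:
K(A, Z) = -10 (K(A, Z) = 0 - 10 = -10)
(-3 + 6)*K((-35 - 16)*(-5*(3 + 3) + 1), 63) = (-3 + 6)*(-10) = 3*(-10) = -30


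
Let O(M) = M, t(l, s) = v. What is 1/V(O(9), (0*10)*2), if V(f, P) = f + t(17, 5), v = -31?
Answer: -1/22 ≈ -0.045455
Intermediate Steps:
t(l, s) = -31
V(f, P) = -31 + f (V(f, P) = f - 31 = -31 + f)
1/V(O(9), (0*10)*2) = 1/(-31 + 9) = 1/(-22) = -1/22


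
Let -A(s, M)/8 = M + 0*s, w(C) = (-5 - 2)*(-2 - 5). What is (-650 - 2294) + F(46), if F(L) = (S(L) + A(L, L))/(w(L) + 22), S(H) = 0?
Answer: -209392/71 ≈ -2949.2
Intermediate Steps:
w(C) = 49 (w(C) = -7*(-7) = 49)
A(s, M) = -8*M (A(s, M) = -8*(M + 0*s) = -8*(M + 0) = -8*M)
F(L) = -8*L/71 (F(L) = (0 - 8*L)/(49 + 22) = -8*L/71)
(-650 - 2294) + F(46) = (-650 - 2294) - 8/71*46 = -2944 - 368/71 = -209392/71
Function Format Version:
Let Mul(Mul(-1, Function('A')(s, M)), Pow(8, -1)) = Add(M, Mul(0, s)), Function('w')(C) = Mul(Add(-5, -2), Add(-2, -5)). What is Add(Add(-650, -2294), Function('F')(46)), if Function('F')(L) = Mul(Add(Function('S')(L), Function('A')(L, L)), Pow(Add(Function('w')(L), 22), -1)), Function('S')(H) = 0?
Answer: Rational(-209392, 71) ≈ -2949.2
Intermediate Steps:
Function('w')(C) = 49 (Function('w')(C) = Mul(-7, -7) = 49)
Function('A')(s, M) = Mul(-8, M) (Function('A')(s, M) = Mul(-8, Add(M, Mul(0, s))) = Mul(-8, Add(M, 0)) = Mul(-8, M))
Function('F')(L) = Mul(Rational(-8, 71), L) (Function('F')(L) = Mul(Add(0, Mul(-8, L)), Pow(Add(49, 22), -1)) = Mul(Mul(-8, L), Pow(71, -1)) = Mul(Mul(-8, L), Rational(1, 71)) = Mul(Rational(-8, 71), L))
Add(Add(-650, -2294), Function('F')(46)) = Add(Add(-650, -2294), Mul(Rational(-8, 71), 46)) = Add(-2944, Rational(-368, 71)) = Rational(-209392, 71)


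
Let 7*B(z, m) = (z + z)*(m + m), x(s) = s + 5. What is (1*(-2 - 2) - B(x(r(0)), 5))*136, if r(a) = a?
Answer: -17408/7 ≈ -2486.9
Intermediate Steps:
x(s) = 5 + s
B(z, m) = 4*m*z/7 (B(z, m) = ((z + z)*(m + m))/7 = ((2*z)*(2*m))/7 = (4*m*z)/7 = 4*m*z/7)
(1*(-2 - 2) - B(x(r(0)), 5))*136 = (1*(-2 - 2) - 4*5*(5 + 0)/7)*136 = (1*(-4) - 4*5*5/7)*136 = (-4 - 1*100/7)*136 = (-4 - 100/7)*136 = -128/7*136 = -17408/7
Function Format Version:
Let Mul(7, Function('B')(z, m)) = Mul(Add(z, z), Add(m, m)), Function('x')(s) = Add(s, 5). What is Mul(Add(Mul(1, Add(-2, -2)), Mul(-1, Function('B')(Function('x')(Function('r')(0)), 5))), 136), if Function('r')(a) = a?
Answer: Rational(-17408, 7) ≈ -2486.9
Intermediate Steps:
Function('x')(s) = Add(5, s)
Function('B')(z, m) = Mul(Rational(4, 7), m, z) (Function('B')(z, m) = Mul(Rational(1, 7), Mul(Add(z, z), Add(m, m))) = Mul(Rational(1, 7), Mul(Mul(2, z), Mul(2, m))) = Mul(Rational(1, 7), Mul(4, m, z)) = Mul(Rational(4, 7), m, z))
Mul(Add(Mul(1, Add(-2, -2)), Mul(-1, Function('B')(Function('x')(Function('r')(0)), 5))), 136) = Mul(Add(Mul(1, Add(-2, -2)), Mul(-1, Mul(Rational(4, 7), 5, Add(5, 0)))), 136) = Mul(Add(Mul(1, -4), Mul(-1, Mul(Rational(4, 7), 5, 5))), 136) = Mul(Add(-4, Mul(-1, Rational(100, 7))), 136) = Mul(Add(-4, Rational(-100, 7)), 136) = Mul(Rational(-128, 7), 136) = Rational(-17408, 7)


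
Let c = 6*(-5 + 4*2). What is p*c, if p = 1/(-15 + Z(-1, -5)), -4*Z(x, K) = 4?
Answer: -9/8 ≈ -1.1250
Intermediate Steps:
Z(x, K) = -1 (Z(x, K) = -1/4*4 = -1)
p = -1/16 (p = 1/(-15 - 1) = 1/(-16) = -1/16 ≈ -0.062500)
c = 18 (c = 6*(-5 + 8) = 6*3 = 18)
p*c = -1/16*18 = -9/8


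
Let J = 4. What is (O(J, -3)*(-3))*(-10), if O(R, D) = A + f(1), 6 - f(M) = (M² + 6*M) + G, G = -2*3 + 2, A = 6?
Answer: 270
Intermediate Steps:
G = -4 (G = -6 + 2 = -4)
f(M) = 10 - M² - 6*M (f(M) = 6 - ((M² + 6*M) - 4) = 6 - (-4 + M² + 6*M) = 6 + (4 - M² - 6*M) = 10 - M² - 6*M)
O(R, D) = 9 (O(R, D) = 6 + (10 - 1*1² - 6*1) = 6 + (10 - 1*1 - 6) = 6 + (10 - 1 - 6) = 6 + 3 = 9)
(O(J, -3)*(-3))*(-10) = (9*(-3))*(-10) = -27*(-10) = 270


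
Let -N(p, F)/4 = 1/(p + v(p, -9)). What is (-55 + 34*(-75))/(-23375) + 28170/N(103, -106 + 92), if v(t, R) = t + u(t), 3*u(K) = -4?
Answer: -6738380854/4675 ≈ -1.4414e+6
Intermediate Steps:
u(K) = -4/3 (u(K) = (⅓)*(-4) = -4/3)
v(t, R) = -4/3 + t (v(t, R) = t - 4/3 = -4/3 + t)
N(p, F) = -4/(-4/3 + 2*p) (N(p, F) = -4/(p + (-4/3 + p)) = -4/(-4/3 + 2*p))
(-55 + 34*(-75))/(-23375) + 28170/N(103, -106 + 92) = (-55 + 34*(-75))/(-23375) + 28170/((-6/(-2 + 3*103))) = (-55 - 2550)*(-1/23375) + 28170/((-6/(-2 + 309))) = -2605*(-1/23375) + 28170/((-6/307)) = 521/4675 + 28170/((-6*1/307)) = 521/4675 + 28170/(-6/307) = 521/4675 + 28170*(-307/6) = 521/4675 - 1441365 = -6738380854/4675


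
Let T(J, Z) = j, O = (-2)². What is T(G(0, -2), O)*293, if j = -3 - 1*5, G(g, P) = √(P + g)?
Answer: -2344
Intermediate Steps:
O = 4
j = -8 (j = -3 - 5 = -8)
T(J, Z) = -8
T(G(0, -2), O)*293 = -8*293 = -2344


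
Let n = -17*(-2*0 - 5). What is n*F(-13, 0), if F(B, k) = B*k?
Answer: 0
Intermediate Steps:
n = 85 (n = -17*(0 - 5) = -17*(-5) = 85)
n*F(-13, 0) = 85*(-13*0) = 85*0 = 0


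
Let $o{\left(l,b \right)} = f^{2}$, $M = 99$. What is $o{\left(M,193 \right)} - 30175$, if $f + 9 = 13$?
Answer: $-30159$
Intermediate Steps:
$f = 4$ ($f = -9 + 13 = 4$)
$o{\left(l,b \right)} = 16$ ($o{\left(l,b \right)} = 4^{2} = 16$)
$o{\left(M,193 \right)} - 30175 = 16 - 30175 = -30159$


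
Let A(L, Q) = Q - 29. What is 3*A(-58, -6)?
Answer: -105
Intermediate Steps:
A(L, Q) = -29 + Q
3*A(-58, -6) = 3*(-29 - 6) = 3*(-35) = -105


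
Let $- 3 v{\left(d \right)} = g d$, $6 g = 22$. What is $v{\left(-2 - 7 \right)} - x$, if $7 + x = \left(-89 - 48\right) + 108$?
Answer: $47$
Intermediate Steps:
$g = \frac{11}{3}$ ($g = \frac{1}{6} \cdot 22 = \frac{11}{3} \approx 3.6667$)
$v{\left(d \right)} = - \frac{11 d}{9}$ ($v{\left(d \right)} = - \frac{\frac{11}{3} d}{3} = - \frac{11 d}{9}$)
$x = -36$ ($x = -7 + \left(\left(-89 - 48\right) + 108\right) = -7 + \left(-137 + 108\right) = -7 - 29 = -36$)
$v{\left(-2 - 7 \right)} - x = - \frac{11 \left(-2 - 7\right)}{9} - -36 = \left(- \frac{11}{9}\right) \left(-9\right) + 36 = 11 + 36 = 47$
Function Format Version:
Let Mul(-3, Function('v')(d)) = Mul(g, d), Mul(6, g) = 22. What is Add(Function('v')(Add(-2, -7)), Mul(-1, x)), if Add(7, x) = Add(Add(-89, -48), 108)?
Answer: 47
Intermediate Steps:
g = Rational(11, 3) (g = Mul(Rational(1, 6), 22) = Rational(11, 3) ≈ 3.6667)
Function('v')(d) = Mul(Rational(-11, 9), d) (Function('v')(d) = Mul(Rational(-1, 3), Mul(Rational(11, 3), d)) = Mul(Rational(-11, 9), d))
x = -36 (x = Add(-7, Add(Add(-89, -48), 108)) = Add(-7, Add(-137, 108)) = Add(-7, -29) = -36)
Add(Function('v')(Add(-2, -7)), Mul(-1, x)) = Add(Mul(Rational(-11, 9), Add(-2, -7)), Mul(-1, -36)) = Add(Mul(Rational(-11, 9), -9), 36) = Add(11, 36) = 47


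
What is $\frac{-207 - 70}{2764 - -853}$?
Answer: $- \frac{277}{3617} \approx -0.076583$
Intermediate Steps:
$\frac{-207 - 70}{2764 - -853} = - \frac{277}{2764 + \left(-886 + 1739\right)} = - \frac{277}{2764 + 853} = - \frac{277}{3617}$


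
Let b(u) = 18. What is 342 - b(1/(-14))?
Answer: 324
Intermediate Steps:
342 - b(1/(-14)) = 342 - 1*18 = 342 - 18 = 324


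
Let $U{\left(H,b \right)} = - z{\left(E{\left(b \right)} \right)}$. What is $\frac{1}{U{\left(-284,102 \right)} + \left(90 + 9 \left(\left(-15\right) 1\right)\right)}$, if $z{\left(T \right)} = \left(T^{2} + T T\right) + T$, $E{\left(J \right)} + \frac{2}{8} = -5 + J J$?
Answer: $- \frac{8}{1730227575} \approx -4.6237 \cdot 10^{-9}$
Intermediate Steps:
$E{\left(J \right)} = - \frac{21}{4} + J^{2}$ ($E{\left(J \right)} = - \frac{1}{4} + \left(-5 + J J\right) = - \frac{1}{4} + \left(-5 + J^{2}\right) = - \frac{21}{4} + J^{2}$)
$z{\left(T \right)} = T + 2 T^{2}$ ($z{\left(T \right)} = \left(T^{2} + T^{2}\right) + T = 2 T^{2} + T = T + 2 T^{2}$)
$U{\left(H,b \right)} = - \left(- \frac{21}{4} + b^{2}\right) \left(- \frac{19}{2} + 2 b^{2}\right)$ ($U{\left(H,b \right)} = - \left(- \frac{21}{4} + b^{2}\right) \left(1 + 2 \left(- \frac{21}{4} + b^{2}\right)\right) = - \left(- \frac{21}{4} + b^{2}\right) \left(1 + \left(- \frac{21}{2} + 2 b^{2}\right)\right) = - \left(- \frac{21}{4} + b^{2}\right) \left(- \frac{19}{2} + 2 b^{2}\right)$)
$\frac{1}{U{\left(-284,102 \right)} + \left(90 + 9 \left(\left(-15\right) 1\right)\right)} = \frac{1}{\left(- \frac{399}{8} - 2 \cdot 102^{4} + 20 \cdot 102^{2}\right) + \left(90 + 9 \left(\left(-15\right) 1\right)\right)} = \frac{1}{\left(- \frac{399}{8} - 216486432 + 20 \cdot 10404\right) + \left(90 + 9 \left(-15\right)\right)} = \frac{1}{\left(- \frac{399}{8} - 216486432 + 208080\right) + \left(90 - 135\right)} = \frac{1}{- \frac{1730227215}{8} - 45} = \frac{1}{- \frac{1730227575}{8}} = - \frac{8}{1730227575}$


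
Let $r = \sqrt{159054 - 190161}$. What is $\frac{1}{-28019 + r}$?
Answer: $- \frac{28019}{785095468} - \frac{i \sqrt{31107}}{785095468} \approx -3.5689 \cdot 10^{-5} - 2.2465 \cdot 10^{-7} i$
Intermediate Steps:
$r = i \sqrt{31107}$ ($r = \sqrt{-31107} = i \sqrt{31107} \approx 176.37 i$)
$\frac{1}{-28019 + r} = \frac{1}{-28019 + i \sqrt{31107}}$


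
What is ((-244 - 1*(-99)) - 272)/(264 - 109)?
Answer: -417/155 ≈ -2.6903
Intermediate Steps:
((-244 - 1*(-99)) - 272)/(264 - 109) = ((-244 + 99) - 272)/155 = (-145 - 272)*(1/155) = -417*1/155 = -417/155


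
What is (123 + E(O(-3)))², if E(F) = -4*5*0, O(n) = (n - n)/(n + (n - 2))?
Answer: 15129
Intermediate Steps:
O(n) = 0 (O(n) = 0/(n + (-2 + n)) = 0/(-2 + 2*n) = 0)
E(F) = 0 (E(F) = -20*0 = 0)
(123 + E(O(-3)))² = (123 + 0)² = 123² = 15129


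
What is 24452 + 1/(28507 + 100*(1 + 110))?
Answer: 968470365/39607 ≈ 24452.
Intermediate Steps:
24452 + 1/(28507 + 100*(1 + 110)) = 24452 + 1/(28507 + 100*111) = 24452 + 1/(28507 + 11100) = 24452 + 1/39607 = 968470365/39607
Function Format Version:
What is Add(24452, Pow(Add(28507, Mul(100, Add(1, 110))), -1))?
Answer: Rational(968470365, 39607) ≈ 24452.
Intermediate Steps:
Add(24452, Pow(Add(28507, Mul(100, Add(1, 110))), -1)) = Add(24452, Pow(Add(28507, Mul(100, 111)), -1)) = Add(24452, Pow(Add(28507, 11100), -1)) = Add(24452, Pow(39607, -1)) = Add(24452, Rational(1, 39607)) = Rational(968470365, 39607)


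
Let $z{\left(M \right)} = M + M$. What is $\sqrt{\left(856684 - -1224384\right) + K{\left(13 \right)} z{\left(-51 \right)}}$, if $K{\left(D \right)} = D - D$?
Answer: $2 \sqrt{520267} \approx 1442.6$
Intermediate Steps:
$K{\left(D \right)} = 0$
$z{\left(M \right)} = 2 M$
$\sqrt{\left(856684 - -1224384\right) + K{\left(13 \right)} z{\left(-51 \right)}} = \sqrt{\left(856684 - -1224384\right) + 0 \cdot 2 \left(-51\right)} = \sqrt{\left(856684 + 1224384\right) + 0 \left(-102\right)} = \sqrt{2081068 + 0} = \sqrt{2081068} = 2 \sqrt{520267}$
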